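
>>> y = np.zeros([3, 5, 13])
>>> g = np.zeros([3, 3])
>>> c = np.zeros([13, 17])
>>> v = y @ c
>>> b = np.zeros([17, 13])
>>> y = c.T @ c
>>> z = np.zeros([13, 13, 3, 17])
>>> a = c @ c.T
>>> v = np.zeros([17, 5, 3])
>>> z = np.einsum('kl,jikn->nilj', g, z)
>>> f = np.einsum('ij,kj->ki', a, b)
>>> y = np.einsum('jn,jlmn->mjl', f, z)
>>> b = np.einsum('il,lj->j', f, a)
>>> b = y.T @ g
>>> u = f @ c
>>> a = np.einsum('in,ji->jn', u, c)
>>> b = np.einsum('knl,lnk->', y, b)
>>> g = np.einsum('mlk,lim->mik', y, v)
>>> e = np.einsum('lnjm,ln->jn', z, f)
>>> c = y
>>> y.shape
(3, 17, 13)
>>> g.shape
(3, 5, 13)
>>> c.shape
(3, 17, 13)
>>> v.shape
(17, 5, 3)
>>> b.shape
()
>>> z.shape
(17, 13, 3, 13)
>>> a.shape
(13, 17)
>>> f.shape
(17, 13)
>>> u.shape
(17, 17)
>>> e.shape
(3, 13)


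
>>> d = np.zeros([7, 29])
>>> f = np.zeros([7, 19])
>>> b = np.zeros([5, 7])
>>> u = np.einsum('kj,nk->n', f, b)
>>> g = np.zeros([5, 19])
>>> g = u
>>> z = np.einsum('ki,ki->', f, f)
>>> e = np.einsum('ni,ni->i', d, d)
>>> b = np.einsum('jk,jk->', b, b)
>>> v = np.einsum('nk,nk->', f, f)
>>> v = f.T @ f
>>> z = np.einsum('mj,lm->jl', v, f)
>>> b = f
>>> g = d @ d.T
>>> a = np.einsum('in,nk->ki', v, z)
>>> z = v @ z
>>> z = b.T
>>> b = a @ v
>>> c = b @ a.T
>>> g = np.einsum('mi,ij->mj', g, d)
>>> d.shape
(7, 29)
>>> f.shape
(7, 19)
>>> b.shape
(7, 19)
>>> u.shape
(5,)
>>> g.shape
(7, 29)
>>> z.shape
(19, 7)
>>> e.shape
(29,)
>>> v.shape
(19, 19)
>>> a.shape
(7, 19)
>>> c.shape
(7, 7)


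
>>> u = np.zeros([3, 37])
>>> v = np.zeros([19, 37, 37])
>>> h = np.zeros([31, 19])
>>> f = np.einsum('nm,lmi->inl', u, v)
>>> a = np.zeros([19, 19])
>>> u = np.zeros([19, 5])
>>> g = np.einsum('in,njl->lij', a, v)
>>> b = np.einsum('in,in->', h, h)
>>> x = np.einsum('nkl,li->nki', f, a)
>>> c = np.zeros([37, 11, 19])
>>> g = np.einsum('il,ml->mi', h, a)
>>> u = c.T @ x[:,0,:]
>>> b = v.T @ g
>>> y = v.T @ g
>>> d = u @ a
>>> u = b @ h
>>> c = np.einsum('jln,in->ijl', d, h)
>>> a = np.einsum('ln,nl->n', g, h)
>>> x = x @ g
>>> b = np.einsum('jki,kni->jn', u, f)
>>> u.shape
(37, 37, 19)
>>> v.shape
(19, 37, 37)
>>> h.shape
(31, 19)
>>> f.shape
(37, 3, 19)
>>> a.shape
(31,)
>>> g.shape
(19, 31)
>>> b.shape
(37, 3)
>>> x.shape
(37, 3, 31)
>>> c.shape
(31, 19, 11)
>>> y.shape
(37, 37, 31)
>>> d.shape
(19, 11, 19)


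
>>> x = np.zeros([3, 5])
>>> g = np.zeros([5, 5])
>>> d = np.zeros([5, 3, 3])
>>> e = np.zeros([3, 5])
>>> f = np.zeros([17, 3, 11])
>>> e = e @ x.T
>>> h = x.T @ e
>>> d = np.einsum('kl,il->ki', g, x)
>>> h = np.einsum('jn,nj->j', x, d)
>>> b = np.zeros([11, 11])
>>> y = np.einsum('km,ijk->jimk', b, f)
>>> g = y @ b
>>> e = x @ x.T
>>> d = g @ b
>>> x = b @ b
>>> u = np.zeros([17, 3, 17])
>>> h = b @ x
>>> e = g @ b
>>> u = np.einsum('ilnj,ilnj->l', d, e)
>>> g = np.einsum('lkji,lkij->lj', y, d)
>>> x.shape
(11, 11)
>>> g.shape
(3, 11)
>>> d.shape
(3, 17, 11, 11)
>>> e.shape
(3, 17, 11, 11)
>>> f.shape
(17, 3, 11)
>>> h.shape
(11, 11)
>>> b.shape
(11, 11)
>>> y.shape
(3, 17, 11, 11)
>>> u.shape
(17,)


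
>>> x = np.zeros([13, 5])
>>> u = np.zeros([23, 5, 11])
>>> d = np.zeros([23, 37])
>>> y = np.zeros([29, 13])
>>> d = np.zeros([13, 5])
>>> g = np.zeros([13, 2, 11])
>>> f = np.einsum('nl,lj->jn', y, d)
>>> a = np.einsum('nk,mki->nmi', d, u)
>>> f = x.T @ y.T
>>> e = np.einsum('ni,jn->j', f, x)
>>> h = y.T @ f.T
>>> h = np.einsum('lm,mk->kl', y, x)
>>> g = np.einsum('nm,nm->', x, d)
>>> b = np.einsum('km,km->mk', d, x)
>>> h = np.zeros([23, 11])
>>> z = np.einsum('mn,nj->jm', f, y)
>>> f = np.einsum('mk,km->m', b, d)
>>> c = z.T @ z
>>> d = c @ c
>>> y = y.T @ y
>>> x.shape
(13, 5)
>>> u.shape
(23, 5, 11)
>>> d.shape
(5, 5)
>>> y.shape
(13, 13)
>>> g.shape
()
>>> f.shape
(5,)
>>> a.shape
(13, 23, 11)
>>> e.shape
(13,)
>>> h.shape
(23, 11)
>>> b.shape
(5, 13)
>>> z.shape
(13, 5)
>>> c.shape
(5, 5)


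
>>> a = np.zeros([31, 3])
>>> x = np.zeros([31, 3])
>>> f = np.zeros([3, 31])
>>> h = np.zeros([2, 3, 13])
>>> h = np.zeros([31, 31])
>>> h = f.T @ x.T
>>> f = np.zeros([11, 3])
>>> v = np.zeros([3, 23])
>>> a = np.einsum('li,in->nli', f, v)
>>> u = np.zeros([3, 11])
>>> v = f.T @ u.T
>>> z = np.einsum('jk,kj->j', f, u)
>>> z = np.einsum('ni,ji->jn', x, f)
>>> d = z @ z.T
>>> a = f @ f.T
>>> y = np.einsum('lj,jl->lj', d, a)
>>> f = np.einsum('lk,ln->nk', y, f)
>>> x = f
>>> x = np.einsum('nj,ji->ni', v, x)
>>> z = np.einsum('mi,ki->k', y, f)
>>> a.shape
(11, 11)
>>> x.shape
(3, 11)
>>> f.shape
(3, 11)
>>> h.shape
(31, 31)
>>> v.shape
(3, 3)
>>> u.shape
(3, 11)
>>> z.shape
(3,)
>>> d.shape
(11, 11)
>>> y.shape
(11, 11)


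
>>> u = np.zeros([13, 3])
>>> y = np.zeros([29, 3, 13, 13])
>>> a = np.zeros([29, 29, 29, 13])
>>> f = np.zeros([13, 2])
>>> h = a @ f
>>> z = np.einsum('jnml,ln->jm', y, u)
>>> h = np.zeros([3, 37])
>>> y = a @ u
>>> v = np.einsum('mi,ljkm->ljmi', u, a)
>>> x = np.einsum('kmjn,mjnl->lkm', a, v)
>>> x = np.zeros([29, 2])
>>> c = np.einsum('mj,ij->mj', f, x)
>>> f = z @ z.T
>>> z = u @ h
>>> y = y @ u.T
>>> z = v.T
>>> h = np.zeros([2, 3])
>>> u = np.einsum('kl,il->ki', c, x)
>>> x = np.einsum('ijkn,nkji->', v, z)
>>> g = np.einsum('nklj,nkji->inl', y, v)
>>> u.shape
(13, 29)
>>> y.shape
(29, 29, 29, 13)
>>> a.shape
(29, 29, 29, 13)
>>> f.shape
(29, 29)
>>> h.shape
(2, 3)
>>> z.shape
(3, 13, 29, 29)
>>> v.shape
(29, 29, 13, 3)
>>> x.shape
()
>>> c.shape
(13, 2)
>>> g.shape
(3, 29, 29)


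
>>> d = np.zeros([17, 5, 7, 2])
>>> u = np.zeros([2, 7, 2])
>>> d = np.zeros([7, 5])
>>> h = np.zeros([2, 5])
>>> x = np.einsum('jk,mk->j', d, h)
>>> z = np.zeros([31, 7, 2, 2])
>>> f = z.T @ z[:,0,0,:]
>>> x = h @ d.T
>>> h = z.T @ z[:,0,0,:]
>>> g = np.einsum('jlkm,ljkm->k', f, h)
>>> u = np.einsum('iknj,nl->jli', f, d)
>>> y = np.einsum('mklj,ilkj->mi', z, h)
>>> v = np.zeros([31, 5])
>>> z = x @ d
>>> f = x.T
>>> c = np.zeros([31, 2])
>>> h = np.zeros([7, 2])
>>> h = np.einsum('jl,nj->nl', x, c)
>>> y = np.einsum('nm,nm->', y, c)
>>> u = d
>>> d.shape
(7, 5)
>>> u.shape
(7, 5)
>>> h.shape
(31, 7)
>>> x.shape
(2, 7)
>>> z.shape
(2, 5)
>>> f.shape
(7, 2)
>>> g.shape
(7,)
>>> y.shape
()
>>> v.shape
(31, 5)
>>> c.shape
(31, 2)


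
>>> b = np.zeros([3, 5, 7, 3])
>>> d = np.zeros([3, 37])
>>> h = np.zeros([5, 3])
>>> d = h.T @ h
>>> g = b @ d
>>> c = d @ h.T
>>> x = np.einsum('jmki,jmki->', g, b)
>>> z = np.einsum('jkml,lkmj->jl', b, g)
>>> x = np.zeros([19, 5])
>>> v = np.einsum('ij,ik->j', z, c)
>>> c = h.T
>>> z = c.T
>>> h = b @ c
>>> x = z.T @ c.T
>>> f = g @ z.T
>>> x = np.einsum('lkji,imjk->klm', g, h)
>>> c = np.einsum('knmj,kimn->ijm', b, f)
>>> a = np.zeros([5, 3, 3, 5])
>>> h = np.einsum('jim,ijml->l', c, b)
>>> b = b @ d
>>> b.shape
(3, 5, 7, 3)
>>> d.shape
(3, 3)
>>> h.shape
(3,)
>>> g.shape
(3, 5, 7, 3)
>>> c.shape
(5, 3, 7)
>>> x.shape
(5, 3, 5)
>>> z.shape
(5, 3)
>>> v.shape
(3,)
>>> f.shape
(3, 5, 7, 5)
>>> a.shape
(5, 3, 3, 5)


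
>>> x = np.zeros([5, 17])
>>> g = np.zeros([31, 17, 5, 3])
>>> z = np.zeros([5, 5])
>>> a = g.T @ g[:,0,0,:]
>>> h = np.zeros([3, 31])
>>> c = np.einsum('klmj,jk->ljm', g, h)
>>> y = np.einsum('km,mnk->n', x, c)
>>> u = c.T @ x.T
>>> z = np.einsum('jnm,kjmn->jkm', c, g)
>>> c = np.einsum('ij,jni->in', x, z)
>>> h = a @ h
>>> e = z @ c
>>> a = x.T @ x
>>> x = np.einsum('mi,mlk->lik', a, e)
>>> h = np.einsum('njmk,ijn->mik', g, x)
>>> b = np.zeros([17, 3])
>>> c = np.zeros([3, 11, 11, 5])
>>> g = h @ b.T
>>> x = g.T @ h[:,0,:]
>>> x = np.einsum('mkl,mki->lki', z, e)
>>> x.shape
(5, 31, 31)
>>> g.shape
(5, 31, 17)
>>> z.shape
(17, 31, 5)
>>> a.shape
(17, 17)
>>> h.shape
(5, 31, 3)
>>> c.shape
(3, 11, 11, 5)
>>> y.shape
(3,)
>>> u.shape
(5, 3, 5)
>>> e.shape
(17, 31, 31)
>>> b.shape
(17, 3)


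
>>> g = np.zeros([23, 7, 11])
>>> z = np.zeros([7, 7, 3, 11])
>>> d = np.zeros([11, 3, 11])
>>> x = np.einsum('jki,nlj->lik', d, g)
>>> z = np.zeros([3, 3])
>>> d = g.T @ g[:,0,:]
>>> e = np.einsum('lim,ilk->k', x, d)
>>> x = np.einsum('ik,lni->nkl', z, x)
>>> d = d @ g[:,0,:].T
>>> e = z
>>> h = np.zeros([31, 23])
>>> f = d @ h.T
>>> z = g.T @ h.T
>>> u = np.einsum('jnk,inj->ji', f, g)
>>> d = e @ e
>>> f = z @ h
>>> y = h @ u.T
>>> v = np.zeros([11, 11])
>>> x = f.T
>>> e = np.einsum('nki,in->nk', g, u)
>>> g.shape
(23, 7, 11)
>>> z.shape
(11, 7, 31)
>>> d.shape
(3, 3)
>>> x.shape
(23, 7, 11)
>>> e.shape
(23, 7)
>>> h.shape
(31, 23)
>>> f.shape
(11, 7, 23)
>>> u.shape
(11, 23)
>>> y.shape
(31, 11)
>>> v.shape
(11, 11)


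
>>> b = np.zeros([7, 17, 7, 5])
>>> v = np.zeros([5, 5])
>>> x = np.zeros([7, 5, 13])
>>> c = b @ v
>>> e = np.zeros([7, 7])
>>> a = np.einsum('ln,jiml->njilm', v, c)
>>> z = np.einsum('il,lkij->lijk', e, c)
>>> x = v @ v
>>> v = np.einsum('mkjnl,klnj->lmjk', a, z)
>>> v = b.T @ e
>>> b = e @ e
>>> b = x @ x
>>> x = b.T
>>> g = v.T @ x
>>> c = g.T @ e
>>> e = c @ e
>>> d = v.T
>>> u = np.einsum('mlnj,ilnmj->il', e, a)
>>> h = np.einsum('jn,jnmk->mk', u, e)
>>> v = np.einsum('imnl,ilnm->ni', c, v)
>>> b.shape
(5, 5)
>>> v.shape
(17, 5)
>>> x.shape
(5, 5)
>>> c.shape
(5, 7, 17, 7)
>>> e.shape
(5, 7, 17, 7)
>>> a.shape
(5, 7, 17, 5, 7)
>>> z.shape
(7, 7, 5, 17)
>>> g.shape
(7, 17, 7, 5)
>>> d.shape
(7, 17, 7, 5)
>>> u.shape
(5, 7)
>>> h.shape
(17, 7)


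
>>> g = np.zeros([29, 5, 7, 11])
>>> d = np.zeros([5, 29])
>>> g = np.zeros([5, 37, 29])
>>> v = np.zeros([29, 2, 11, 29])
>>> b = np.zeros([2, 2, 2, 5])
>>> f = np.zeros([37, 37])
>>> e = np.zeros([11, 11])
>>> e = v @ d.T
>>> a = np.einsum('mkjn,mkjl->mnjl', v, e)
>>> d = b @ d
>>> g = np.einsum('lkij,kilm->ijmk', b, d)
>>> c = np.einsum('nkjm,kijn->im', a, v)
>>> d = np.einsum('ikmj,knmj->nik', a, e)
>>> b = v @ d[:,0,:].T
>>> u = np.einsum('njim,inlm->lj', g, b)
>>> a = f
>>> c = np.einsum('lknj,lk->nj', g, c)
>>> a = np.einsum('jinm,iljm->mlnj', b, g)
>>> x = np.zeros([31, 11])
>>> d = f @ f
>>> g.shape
(2, 5, 29, 2)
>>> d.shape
(37, 37)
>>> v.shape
(29, 2, 11, 29)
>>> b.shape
(29, 2, 11, 2)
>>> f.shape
(37, 37)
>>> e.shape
(29, 2, 11, 5)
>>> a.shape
(2, 5, 11, 29)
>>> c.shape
(29, 2)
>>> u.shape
(11, 5)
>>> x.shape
(31, 11)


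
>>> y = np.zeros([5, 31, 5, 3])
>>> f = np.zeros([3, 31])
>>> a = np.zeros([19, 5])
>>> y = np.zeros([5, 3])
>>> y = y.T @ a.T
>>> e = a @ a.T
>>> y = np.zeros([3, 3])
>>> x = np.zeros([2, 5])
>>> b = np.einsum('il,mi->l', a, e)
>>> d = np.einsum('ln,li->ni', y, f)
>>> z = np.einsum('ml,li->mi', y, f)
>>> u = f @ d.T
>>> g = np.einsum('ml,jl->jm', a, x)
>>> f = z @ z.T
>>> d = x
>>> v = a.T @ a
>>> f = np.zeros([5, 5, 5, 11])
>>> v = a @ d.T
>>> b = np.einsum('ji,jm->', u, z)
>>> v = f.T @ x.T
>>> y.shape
(3, 3)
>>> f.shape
(5, 5, 5, 11)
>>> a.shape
(19, 5)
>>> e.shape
(19, 19)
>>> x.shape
(2, 5)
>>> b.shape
()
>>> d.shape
(2, 5)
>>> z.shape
(3, 31)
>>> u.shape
(3, 3)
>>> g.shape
(2, 19)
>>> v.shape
(11, 5, 5, 2)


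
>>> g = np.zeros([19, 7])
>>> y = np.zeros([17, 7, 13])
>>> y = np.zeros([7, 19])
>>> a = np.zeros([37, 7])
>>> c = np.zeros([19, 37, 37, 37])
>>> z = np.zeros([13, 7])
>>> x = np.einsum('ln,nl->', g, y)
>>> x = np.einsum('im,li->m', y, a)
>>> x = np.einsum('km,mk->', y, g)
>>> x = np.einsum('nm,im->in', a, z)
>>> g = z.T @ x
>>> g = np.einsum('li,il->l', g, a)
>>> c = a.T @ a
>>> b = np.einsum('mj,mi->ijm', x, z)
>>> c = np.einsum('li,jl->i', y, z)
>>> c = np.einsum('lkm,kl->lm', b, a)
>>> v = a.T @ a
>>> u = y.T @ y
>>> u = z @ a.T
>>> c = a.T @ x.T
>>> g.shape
(7,)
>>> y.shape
(7, 19)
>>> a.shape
(37, 7)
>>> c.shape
(7, 13)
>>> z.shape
(13, 7)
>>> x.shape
(13, 37)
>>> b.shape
(7, 37, 13)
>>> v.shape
(7, 7)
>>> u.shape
(13, 37)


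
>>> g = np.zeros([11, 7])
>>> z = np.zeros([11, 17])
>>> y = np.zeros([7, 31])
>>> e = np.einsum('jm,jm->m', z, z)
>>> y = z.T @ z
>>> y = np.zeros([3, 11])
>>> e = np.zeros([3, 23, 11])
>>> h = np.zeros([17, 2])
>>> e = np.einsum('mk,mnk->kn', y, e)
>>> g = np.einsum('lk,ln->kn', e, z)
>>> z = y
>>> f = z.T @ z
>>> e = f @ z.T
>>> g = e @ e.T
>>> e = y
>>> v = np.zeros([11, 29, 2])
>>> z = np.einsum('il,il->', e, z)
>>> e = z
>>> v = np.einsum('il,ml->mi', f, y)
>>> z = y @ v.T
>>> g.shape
(11, 11)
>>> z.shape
(3, 3)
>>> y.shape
(3, 11)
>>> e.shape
()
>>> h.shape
(17, 2)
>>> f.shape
(11, 11)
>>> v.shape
(3, 11)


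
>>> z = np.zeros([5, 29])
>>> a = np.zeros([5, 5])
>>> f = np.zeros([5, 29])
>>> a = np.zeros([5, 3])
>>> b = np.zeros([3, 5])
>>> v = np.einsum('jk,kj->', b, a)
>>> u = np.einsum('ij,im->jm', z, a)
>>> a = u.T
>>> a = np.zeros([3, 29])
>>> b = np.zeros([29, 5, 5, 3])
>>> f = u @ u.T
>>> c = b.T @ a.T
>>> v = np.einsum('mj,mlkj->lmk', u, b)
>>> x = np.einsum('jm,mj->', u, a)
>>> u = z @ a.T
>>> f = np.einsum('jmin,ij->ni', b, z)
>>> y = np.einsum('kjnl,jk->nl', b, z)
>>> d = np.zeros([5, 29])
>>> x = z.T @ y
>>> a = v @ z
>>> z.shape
(5, 29)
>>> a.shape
(5, 29, 29)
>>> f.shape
(3, 5)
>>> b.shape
(29, 5, 5, 3)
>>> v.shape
(5, 29, 5)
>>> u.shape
(5, 3)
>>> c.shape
(3, 5, 5, 3)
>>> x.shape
(29, 3)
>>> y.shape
(5, 3)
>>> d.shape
(5, 29)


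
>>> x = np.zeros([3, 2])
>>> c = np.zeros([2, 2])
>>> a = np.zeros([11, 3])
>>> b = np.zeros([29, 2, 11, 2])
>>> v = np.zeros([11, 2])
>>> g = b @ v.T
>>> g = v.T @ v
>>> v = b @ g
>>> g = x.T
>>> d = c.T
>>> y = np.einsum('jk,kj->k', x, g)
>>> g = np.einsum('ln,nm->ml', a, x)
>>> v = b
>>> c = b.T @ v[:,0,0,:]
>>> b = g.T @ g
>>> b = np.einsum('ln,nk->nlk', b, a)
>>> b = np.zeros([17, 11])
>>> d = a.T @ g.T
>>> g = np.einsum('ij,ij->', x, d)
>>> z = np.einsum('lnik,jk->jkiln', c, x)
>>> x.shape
(3, 2)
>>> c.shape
(2, 11, 2, 2)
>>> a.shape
(11, 3)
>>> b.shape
(17, 11)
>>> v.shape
(29, 2, 11, 2)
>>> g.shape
()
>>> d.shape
(3, 2)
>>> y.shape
(2,)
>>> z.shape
(3, 2, 2, 2, 11)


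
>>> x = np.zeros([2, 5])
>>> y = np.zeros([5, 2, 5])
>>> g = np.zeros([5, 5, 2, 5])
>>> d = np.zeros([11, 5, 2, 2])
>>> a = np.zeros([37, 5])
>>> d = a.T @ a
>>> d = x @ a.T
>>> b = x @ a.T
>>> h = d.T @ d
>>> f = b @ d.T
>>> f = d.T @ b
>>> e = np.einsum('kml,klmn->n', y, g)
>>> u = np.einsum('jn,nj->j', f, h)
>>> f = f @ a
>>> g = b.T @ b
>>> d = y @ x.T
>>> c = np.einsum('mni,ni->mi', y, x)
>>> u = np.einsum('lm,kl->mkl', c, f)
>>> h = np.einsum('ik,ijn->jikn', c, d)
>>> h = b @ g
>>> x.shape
(2, 5)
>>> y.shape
(5, 2, 5)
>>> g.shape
(37, 37)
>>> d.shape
(5, 2, 2)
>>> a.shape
(37, 5)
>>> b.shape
(2, 37)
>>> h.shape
(2, 37)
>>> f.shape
(37, 5)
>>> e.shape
(5,)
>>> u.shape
(5, 37, 5)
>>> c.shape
(5, 5)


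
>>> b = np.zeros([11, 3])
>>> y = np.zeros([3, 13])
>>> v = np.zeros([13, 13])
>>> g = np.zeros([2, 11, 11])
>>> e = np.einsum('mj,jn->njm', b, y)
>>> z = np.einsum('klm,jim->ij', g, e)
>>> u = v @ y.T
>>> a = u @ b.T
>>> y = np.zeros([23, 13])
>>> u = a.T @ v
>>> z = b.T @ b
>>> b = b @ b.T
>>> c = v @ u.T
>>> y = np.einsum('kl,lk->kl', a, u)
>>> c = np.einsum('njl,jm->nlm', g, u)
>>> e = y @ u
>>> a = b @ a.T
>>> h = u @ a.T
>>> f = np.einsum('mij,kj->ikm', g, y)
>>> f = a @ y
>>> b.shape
(11, 11)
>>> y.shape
(13, 11)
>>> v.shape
(13, 13)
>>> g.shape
(2, 11, 11)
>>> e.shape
(13, 13)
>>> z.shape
(3, 3)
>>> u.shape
(11, 13)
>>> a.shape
(11, 13)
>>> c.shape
(2, 11, 13)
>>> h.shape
(11, 11)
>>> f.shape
(11, 11)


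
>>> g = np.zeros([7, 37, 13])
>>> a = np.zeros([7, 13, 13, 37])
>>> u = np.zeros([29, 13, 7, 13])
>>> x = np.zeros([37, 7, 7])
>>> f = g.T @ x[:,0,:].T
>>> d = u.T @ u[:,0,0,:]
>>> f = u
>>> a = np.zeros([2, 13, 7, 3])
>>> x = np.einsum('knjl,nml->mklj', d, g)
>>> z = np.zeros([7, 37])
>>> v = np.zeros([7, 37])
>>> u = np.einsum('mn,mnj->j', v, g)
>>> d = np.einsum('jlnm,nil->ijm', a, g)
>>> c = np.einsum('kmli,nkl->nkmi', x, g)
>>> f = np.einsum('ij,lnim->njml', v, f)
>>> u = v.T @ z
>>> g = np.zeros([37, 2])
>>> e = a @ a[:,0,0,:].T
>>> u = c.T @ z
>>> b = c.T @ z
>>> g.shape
(37, 2)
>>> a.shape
(2, 13, 7, 3)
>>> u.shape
(13, 13, 37, 37)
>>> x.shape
(37, 13, 13, 13)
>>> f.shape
(13, 37, 13, 29)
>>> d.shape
(37, 2, 3)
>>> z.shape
(7, 37)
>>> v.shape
(7, 37)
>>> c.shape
(7, 37, 13, 13)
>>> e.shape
(2, 13, 7, 2)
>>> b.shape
(13, 13, 37, 37)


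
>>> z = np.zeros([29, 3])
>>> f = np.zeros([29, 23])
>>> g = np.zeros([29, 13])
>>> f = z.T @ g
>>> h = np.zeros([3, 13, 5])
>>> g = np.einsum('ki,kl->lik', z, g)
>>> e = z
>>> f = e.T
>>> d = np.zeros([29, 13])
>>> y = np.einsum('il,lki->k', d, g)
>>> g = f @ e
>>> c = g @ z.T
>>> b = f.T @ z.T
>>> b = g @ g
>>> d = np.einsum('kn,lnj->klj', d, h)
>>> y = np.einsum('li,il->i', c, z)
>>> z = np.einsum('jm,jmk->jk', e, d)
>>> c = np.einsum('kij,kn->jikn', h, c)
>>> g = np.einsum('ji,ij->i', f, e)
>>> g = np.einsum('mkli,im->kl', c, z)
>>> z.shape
(29, 5)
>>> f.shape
(3, 29)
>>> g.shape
(13, 3)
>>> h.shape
(3, 13, 5)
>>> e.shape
(29, 3)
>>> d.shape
(29, 3, 5)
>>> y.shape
(29,)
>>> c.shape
(5, 13, 3, 29)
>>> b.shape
(3, 3)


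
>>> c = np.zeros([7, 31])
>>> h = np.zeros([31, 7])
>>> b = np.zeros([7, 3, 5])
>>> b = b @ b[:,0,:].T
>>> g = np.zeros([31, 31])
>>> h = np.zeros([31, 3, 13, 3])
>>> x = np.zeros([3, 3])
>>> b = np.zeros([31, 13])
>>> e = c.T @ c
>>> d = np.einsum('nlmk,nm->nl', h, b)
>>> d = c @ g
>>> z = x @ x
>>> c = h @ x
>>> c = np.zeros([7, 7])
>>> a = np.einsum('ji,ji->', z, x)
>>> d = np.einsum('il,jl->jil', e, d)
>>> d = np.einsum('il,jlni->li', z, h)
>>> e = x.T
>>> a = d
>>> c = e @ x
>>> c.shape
(3, 3)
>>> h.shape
(31, 3, 13, 3)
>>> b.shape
(31, 13)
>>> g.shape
(31, 31)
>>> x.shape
(3, 3)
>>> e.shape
(3, 3)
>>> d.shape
(3, 3)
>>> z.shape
(3, 3)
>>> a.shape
(3, 3)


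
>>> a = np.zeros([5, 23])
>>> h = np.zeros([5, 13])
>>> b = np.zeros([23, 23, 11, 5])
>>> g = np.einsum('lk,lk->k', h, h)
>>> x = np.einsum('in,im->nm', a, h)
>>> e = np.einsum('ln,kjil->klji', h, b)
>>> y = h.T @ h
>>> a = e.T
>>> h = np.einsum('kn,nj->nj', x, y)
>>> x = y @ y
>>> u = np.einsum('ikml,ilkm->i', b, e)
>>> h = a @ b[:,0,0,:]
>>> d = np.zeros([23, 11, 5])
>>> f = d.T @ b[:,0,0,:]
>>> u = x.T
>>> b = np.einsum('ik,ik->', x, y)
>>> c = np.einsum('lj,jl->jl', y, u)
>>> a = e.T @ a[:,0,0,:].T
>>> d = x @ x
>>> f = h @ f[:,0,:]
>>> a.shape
(11, 23, 5, 11)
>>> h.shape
(11, 23, 5, 5)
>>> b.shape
()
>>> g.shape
(13,)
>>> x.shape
(13, 13)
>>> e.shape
(23, 5, 23, 11)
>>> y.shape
(13, 13)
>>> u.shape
(13, 13)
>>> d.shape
(13, 13)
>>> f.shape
(11, 23, 5, 5)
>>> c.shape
(13, 13)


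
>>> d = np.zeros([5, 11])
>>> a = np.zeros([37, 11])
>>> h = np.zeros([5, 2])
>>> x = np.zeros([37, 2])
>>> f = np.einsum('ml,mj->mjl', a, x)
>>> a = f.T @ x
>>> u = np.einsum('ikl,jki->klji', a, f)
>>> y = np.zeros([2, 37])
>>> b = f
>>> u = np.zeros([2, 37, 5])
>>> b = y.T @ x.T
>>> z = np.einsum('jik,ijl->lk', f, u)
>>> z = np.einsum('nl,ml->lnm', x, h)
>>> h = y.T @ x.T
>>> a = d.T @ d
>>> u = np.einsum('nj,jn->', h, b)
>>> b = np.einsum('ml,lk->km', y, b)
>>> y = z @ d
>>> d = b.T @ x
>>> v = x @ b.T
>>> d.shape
(2, 2)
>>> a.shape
(11, 11)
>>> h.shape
(37, 37)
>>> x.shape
(37, 2)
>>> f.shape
(37, 2, 11)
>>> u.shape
()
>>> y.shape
(2, 37, 11)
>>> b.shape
(37, 2)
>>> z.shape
(2, 37, 5)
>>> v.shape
(37, 37)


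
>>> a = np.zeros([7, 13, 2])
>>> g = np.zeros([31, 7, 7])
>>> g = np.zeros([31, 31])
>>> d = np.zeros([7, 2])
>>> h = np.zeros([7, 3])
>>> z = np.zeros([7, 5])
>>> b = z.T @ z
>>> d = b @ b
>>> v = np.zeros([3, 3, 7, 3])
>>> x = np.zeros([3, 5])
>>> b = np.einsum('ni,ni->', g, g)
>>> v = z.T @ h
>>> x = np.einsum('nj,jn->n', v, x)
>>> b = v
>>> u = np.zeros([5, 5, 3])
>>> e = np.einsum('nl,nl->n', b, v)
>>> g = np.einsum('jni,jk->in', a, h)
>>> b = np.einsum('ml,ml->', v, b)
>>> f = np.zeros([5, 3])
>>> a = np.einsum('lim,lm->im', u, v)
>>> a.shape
(5, 3)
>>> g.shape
(2, 13)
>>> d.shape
(5, 5)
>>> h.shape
(7, 3)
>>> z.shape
(7, 5)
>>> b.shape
()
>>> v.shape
(5, 3)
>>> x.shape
(5,)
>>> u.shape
(5, 5, 3)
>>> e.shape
(5,)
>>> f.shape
(5, 3)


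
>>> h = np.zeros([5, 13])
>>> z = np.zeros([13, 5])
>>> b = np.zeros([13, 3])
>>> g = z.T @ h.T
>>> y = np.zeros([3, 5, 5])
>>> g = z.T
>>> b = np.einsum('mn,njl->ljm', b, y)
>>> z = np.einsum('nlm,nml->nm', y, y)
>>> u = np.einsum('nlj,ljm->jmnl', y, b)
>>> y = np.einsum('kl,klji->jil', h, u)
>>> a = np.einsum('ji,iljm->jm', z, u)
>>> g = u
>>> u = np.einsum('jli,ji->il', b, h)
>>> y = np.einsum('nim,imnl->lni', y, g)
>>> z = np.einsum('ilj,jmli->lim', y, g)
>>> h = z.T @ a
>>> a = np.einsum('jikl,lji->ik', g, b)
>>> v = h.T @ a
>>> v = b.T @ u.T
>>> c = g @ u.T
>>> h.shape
(13, 5, 5)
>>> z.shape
(3, 5, 13)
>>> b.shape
(5, 5, 13)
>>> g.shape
(5, 13, 3, 5)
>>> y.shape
(5, 3, 5)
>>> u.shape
(13, 5)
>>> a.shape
(13, 3)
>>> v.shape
(13, 5, 13)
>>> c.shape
(5, 13, 3, 13)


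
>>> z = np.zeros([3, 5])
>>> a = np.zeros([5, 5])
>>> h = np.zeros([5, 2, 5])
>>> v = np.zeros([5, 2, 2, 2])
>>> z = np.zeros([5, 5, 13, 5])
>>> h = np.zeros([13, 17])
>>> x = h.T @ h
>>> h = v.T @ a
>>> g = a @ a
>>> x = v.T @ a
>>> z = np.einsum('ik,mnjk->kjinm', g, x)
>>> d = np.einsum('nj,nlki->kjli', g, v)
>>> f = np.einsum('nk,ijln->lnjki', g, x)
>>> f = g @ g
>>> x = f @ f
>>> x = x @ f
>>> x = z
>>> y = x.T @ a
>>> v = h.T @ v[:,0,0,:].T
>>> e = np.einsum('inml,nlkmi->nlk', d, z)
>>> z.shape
(5, 2, 5, 2, 2)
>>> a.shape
(5, 5)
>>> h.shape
(2, 2, 2, 5)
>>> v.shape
(5, 2, 2, 5)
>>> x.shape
(5, 2, 5, 2, 2)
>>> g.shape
(5, 5)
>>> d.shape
(2, 5, 2, 2)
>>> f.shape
(5, 5)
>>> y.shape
(2, 2, 5, 2, 5)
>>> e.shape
(5, 2, 5)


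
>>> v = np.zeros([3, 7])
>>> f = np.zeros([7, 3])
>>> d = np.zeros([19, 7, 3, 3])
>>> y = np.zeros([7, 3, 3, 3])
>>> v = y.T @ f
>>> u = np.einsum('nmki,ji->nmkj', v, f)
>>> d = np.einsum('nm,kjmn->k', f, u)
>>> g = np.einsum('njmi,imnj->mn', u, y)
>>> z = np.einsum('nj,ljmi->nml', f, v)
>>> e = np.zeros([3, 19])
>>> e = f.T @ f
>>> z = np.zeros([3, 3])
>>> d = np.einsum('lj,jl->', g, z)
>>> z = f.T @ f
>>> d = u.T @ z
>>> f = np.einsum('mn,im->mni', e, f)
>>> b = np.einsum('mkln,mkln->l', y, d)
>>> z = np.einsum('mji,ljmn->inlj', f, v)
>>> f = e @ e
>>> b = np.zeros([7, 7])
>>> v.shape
(3, 3, 3, 3)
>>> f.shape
(3, 3)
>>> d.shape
(7, 3, 3, 3)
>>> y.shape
(7, 3, 3, 3)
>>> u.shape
(3, 3, 3, 7)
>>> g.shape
(3, 3)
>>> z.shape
(7, 3, 3, 3)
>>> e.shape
(3, 3)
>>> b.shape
(7, 7)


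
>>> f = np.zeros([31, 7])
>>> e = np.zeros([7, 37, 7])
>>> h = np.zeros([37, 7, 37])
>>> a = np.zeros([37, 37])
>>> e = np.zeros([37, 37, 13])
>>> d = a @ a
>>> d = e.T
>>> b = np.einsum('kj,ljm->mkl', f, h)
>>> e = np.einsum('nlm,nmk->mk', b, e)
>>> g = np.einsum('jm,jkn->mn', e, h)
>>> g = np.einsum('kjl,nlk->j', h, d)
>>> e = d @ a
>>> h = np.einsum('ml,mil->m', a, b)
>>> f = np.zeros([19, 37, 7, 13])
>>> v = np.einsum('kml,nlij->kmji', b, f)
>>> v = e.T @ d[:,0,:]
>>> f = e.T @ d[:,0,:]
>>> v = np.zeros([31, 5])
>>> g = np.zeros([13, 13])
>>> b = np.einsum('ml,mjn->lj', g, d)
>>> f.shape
(37, 37, 37)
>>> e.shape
(13, 37, 37)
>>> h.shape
(37,)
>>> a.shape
(37, 37)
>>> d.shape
(13, 37, 37)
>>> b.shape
(13, 37)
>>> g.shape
(13, 13)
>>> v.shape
(31, 5)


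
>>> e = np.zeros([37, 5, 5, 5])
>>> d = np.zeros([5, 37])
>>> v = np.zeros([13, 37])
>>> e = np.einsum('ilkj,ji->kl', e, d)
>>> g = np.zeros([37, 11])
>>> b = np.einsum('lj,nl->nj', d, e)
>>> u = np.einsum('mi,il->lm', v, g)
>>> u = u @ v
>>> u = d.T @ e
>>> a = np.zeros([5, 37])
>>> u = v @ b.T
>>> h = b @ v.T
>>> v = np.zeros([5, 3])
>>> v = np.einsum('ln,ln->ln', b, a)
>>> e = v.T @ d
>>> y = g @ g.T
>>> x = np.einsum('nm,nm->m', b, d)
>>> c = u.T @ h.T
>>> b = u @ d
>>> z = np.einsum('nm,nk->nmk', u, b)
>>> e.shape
(37, 37)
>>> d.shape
(5, 37)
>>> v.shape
(5, 37)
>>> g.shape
(37, 11)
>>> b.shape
(13, 37)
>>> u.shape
(13, 5)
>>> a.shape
(5, 37)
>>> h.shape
(5, 13)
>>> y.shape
(37, 37)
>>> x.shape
(37,)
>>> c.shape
(5, 5)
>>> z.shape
(13, 5, 37)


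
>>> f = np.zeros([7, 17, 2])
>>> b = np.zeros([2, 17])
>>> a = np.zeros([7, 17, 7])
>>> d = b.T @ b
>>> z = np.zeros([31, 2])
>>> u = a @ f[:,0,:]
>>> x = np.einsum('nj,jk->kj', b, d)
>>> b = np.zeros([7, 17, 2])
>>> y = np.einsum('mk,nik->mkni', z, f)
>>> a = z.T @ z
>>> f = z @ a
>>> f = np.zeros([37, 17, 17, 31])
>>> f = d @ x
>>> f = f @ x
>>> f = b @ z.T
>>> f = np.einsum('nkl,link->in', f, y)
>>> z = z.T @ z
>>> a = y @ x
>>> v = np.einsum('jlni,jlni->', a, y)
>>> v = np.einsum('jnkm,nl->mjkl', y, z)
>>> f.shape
(2, 7)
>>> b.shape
(7, 17, 2)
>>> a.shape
(31, 2, 7, 17)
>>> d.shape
(17, 17)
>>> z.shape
(2, 2)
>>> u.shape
(7, 17, 2)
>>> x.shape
(17, 17)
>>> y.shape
(31, 2, 7, 17)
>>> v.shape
(17, 31, 7, 2)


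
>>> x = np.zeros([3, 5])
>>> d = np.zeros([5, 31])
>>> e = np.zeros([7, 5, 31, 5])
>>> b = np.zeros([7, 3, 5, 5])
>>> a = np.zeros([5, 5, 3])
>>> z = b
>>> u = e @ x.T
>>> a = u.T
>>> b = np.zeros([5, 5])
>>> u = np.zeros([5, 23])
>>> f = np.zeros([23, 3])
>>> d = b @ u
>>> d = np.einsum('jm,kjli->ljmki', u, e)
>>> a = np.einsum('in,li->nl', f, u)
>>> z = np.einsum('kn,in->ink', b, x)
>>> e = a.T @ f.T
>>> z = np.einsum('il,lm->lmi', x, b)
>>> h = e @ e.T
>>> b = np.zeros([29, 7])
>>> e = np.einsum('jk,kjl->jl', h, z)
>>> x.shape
(3, 5)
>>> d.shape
(31, 5, 23, 7, 5)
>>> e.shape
(5, 3)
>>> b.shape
(29, 7)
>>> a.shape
(3, 5)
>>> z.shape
(5, 5, 3)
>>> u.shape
(5, 23)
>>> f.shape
(23, 3)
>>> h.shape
(5, 5)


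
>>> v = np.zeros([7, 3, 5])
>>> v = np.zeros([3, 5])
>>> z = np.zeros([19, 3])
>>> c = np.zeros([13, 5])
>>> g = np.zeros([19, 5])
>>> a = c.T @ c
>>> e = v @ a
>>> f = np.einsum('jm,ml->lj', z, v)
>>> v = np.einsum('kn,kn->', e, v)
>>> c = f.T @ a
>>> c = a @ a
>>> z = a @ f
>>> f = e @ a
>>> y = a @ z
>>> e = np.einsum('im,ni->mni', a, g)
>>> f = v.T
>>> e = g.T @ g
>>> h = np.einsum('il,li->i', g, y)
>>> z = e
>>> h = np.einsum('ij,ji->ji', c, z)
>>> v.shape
()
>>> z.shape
(5, 5)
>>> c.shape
(5, 5)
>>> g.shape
(19, 5)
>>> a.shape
(5, 5)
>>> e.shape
(5, 5)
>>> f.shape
()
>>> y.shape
(5, 19)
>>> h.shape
(5, 5)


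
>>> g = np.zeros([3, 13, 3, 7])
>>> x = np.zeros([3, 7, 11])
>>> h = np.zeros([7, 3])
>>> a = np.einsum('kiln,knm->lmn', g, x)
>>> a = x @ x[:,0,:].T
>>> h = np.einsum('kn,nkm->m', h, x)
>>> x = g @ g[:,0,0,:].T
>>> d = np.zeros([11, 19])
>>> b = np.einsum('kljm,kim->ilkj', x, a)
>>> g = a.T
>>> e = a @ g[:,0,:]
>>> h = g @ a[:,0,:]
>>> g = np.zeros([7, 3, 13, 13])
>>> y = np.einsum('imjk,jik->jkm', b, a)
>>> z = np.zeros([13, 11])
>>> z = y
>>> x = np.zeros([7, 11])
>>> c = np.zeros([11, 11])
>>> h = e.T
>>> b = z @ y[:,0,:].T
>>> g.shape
(7, 3, 13, 13)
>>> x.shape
(7, 11)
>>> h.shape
(3, 7, 3)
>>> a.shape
(3, 7, 3)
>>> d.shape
(11, 19)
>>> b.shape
(3, 3, 3)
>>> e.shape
(3, 7, 3)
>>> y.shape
(3, 3, 13)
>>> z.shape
(3, 3, 13)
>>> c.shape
(11, 11)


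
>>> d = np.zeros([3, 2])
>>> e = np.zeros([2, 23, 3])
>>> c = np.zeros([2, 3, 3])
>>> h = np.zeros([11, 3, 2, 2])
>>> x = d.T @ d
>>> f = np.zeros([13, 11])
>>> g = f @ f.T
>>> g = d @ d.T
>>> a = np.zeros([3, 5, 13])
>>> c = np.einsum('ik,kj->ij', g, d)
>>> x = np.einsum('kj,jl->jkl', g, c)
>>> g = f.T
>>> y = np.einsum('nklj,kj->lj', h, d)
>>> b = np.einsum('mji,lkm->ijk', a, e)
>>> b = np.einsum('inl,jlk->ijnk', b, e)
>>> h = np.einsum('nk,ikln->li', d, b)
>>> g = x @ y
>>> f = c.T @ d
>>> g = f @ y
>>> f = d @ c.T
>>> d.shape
(3, 2)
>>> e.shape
(2, 23, 3)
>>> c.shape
(3, 2)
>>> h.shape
(5, 13)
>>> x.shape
(3, 3, 2)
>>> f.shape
(3, 3)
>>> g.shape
(2, 2)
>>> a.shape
(3, 5, 13)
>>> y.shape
(2, 2)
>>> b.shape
(13, 2, 5, 3)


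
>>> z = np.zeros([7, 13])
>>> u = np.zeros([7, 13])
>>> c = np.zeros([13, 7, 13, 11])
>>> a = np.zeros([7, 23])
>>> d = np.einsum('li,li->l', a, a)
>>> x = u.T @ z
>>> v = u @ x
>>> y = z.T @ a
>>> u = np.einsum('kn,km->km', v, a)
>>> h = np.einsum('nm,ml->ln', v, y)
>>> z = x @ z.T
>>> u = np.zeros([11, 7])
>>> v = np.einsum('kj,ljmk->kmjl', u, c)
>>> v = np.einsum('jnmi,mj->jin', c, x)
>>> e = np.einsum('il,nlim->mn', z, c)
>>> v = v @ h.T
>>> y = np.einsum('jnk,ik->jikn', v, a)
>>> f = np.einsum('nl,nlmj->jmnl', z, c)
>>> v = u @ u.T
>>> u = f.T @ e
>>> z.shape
(13, 7)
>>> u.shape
(7, 13, 13, 13)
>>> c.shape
(13, 7, 13, 11)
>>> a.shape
(7, 23)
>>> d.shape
(7,)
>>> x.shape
(13, 13)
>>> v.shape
(11, 11)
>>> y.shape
(13, 7, 23, 11)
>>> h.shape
(23, 7)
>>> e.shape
(11, 13)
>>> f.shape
(11, 13, 13, 7)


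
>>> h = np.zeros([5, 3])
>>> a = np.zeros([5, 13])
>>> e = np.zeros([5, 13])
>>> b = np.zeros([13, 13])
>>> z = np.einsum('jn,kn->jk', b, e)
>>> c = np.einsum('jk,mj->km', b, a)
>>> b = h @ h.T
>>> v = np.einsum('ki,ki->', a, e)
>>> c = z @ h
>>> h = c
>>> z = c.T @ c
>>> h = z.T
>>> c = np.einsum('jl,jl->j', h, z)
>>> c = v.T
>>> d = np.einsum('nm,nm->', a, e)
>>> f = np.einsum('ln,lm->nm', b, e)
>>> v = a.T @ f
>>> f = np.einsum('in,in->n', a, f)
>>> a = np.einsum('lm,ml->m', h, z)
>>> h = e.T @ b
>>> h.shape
(13, 5)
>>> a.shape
(3,)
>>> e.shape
(5, 13)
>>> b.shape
(5, 5)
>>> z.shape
(3, 3)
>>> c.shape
()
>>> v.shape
(13, 13)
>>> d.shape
()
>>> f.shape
(13,)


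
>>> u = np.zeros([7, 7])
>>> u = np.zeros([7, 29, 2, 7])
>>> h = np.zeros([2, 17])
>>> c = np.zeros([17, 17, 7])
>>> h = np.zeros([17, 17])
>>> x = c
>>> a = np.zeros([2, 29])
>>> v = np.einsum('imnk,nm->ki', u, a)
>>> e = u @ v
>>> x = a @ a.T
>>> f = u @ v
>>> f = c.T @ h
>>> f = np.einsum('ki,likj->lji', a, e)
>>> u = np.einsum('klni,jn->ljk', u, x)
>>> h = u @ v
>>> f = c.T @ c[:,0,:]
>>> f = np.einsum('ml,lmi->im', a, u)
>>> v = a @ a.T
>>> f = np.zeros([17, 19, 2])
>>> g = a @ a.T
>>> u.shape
(29, 2, 7)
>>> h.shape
(29, 2, 7)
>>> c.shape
(17, 17, 7)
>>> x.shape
(2, 2)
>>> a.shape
(2, 29)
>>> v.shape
(2, 2)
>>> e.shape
(7, 29, 2, 7)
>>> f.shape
(17, 19, 2)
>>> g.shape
(2, 2)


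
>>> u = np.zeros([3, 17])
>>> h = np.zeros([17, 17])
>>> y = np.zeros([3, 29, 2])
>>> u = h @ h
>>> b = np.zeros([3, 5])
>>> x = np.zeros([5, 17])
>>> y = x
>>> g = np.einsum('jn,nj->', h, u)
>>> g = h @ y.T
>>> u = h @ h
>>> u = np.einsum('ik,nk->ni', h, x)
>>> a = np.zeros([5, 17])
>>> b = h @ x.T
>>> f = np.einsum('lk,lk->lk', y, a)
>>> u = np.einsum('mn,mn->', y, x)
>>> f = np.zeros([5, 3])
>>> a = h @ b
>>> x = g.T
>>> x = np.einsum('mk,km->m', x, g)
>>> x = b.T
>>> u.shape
()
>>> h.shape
(17, 17)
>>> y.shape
(5, 17)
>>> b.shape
(17, 5)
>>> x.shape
(5, 17)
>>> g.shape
(17, 5)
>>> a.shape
(17, 5)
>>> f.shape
(5, 3)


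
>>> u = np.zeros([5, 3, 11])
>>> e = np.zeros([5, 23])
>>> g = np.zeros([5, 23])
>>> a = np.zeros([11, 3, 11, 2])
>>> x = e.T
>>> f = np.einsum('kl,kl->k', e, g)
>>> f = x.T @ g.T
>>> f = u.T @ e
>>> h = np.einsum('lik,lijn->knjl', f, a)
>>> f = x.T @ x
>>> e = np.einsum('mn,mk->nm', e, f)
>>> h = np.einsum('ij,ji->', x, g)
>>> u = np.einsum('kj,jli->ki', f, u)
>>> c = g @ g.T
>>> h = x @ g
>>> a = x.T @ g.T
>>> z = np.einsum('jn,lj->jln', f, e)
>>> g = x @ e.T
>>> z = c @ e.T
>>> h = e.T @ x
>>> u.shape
(5, 11)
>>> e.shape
(23, 5)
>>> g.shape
(23, 23)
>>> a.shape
(5, 5)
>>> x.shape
(23, 5)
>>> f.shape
(5, 5)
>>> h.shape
(5, 5)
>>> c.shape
(5, 5)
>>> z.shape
(5, 23)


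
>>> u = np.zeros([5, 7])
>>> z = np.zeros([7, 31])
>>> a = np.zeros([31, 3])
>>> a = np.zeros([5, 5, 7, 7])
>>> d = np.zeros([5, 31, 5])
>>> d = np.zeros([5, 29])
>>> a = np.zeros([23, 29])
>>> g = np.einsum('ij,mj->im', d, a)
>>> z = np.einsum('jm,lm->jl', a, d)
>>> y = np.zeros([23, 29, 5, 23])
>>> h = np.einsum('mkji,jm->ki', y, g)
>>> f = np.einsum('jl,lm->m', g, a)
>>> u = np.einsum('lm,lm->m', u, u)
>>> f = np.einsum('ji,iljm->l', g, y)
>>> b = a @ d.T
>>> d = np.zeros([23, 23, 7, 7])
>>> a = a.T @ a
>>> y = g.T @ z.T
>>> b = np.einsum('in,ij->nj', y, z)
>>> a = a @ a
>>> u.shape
(7,)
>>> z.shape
(23, 5)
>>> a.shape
(29, 29)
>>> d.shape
(23, 23, 7, 7)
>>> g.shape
(5, 23)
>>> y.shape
(23, 23)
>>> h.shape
(29, 23)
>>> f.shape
(29,)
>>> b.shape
(23, 5)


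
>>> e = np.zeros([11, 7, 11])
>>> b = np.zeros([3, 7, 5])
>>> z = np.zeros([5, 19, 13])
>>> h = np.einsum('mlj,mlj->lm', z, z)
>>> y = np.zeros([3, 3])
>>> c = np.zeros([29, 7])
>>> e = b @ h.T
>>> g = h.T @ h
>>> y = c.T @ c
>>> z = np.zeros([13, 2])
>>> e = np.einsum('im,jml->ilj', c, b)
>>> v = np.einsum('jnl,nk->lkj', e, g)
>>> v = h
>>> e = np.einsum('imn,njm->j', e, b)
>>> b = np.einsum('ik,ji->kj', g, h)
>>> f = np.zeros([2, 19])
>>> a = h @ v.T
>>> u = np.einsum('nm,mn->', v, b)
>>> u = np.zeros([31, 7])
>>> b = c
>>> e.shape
(7,)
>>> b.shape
(29, 7)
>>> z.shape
(13, 2)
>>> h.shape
(19, 5)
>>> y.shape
(7, 7)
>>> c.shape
(29, 7)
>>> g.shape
(5, 5)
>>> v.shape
(19, 5)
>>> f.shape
(2, 19)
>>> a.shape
(19, 19)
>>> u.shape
(31, 7)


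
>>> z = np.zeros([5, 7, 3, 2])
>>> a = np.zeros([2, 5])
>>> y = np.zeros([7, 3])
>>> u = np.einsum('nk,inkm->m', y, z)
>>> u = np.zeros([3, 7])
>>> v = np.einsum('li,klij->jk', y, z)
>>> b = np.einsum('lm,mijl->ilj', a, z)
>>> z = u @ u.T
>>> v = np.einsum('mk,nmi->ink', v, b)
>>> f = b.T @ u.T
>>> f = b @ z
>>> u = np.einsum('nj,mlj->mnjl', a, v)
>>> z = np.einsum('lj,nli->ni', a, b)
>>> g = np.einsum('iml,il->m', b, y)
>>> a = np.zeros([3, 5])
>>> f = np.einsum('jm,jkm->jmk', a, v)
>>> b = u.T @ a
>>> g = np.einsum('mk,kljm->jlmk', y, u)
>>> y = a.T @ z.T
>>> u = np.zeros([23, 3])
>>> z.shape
(7, 3)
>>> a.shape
(3, 5)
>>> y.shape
(5, 7)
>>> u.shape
(23, 3)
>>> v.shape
(3, 7, 5)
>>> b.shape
(7, 5, 2, 5)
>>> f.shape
(3, 5, 7)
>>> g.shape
(5, 2, 7, 3)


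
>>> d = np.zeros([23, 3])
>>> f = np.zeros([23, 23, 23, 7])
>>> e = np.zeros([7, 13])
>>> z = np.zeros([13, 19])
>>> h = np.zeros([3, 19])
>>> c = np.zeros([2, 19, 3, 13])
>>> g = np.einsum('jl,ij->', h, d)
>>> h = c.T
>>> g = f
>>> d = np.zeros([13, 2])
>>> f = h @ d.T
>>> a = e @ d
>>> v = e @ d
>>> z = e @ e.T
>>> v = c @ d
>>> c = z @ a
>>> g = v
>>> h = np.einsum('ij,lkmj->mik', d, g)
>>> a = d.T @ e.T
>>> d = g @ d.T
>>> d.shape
(2, 19, 3, 13)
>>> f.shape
(13, 3, 19, 13)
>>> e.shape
(7, 13)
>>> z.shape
(7, 7)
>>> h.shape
(3, 13, 19)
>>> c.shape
(7, 2)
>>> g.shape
(2, 19, 3, 2)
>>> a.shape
(2, 7)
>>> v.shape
(2, 19, 3, 2)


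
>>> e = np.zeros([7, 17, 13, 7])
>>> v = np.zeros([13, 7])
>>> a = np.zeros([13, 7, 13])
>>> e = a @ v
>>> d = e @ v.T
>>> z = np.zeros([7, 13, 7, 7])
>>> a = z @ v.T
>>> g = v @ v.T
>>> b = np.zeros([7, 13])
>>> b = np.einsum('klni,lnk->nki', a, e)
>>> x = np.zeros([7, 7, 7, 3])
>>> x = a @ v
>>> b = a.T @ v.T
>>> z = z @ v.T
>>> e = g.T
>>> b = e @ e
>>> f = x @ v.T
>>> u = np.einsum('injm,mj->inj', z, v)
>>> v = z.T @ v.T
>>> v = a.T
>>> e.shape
(13, 13)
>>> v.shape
(13, 7, 13, 7)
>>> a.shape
(7, 13, 7, 13)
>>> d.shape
(13, 7, 13)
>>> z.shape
(7, 13, 7, 13)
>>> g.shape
(13, 13)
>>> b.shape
(13, 13)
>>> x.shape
(7, 13, 7, 7)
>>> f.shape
(7, 13, 7, 13)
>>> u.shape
(7, 13, 7)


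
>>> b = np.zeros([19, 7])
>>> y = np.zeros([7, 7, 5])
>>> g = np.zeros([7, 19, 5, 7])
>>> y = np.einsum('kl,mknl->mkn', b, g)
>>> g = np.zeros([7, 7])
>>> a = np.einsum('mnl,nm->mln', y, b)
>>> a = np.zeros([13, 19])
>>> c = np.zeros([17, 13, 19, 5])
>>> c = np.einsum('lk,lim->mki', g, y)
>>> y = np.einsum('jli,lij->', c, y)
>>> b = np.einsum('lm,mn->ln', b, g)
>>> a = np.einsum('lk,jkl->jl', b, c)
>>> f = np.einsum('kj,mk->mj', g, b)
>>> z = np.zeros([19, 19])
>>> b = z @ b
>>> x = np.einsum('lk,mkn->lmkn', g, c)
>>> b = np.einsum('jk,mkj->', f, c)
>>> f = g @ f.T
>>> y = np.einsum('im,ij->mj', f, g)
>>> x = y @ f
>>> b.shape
()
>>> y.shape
(19, 7)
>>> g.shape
(7, 7)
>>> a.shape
(5, 19)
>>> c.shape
(5, 7, 19)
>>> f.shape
(7, 19)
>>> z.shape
(19, 19)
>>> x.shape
(19, 19)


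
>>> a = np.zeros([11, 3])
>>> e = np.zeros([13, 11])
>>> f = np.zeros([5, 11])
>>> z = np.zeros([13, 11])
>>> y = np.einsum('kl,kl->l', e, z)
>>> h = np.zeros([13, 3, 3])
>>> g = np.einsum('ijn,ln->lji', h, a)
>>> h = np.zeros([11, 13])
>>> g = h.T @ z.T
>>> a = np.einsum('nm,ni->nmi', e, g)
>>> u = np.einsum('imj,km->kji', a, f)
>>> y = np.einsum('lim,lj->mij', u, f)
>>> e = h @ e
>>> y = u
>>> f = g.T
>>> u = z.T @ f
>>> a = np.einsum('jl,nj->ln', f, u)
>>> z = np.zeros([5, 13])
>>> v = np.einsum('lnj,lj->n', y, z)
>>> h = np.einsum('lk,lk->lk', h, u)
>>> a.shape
(13, 11)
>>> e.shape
(11, 11)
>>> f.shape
(13, 13)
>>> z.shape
(5, 13)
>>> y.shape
(5, 13, 13)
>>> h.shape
(11, 13)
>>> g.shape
(13, 13)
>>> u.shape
(11, 13)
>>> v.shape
(13,)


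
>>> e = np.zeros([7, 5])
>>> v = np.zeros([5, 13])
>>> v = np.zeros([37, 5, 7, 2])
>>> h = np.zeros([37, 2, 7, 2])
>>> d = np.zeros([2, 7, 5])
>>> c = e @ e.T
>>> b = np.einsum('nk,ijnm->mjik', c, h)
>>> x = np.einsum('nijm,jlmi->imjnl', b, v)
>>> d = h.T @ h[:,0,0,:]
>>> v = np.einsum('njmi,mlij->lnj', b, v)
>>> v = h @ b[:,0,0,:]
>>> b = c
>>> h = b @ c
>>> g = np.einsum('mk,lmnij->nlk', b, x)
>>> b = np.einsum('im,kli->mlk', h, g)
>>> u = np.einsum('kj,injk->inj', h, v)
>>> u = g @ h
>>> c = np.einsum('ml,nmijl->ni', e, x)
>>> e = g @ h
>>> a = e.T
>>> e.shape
(37, 2, 7)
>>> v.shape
(37, 2, 7, 7)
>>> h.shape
(7, 7)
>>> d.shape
(2, 7, 2, 2)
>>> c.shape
(2, 37)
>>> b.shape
(7, 2, 37)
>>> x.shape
(2, 7, 37, 2, 5)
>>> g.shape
(37, 2, 7)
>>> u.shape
(37, 2, 7)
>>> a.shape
(7, 2, 37)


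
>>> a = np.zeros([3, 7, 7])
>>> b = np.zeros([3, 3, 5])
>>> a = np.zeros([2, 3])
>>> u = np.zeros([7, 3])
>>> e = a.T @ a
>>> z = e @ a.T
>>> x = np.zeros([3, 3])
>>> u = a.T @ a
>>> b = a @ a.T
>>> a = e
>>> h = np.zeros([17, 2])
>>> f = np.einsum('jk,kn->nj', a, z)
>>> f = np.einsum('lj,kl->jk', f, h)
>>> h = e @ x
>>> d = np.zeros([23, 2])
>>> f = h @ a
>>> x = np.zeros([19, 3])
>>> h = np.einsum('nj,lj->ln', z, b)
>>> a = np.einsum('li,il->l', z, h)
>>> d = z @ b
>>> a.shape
(3,)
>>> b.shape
(2, 2)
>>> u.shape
(3, 3)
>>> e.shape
(3, 3)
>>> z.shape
(3, 2)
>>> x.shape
(19, 3)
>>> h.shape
(2, 3)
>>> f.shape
(3, 3)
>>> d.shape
(3, 2)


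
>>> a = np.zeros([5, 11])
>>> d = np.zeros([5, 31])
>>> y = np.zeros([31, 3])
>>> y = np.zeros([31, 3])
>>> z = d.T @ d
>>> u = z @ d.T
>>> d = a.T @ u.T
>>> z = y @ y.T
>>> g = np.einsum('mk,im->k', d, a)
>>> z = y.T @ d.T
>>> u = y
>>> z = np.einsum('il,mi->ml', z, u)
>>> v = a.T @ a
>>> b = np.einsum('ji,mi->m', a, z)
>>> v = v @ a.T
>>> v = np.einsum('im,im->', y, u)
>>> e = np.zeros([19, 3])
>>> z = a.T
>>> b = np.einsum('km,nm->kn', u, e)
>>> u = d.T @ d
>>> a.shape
(5, 11)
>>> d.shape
(11, 31)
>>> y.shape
(31, 3)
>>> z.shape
(11, 5)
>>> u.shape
(31, 31)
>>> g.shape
(31,)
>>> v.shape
()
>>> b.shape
(31, 19)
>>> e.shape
(19, 3)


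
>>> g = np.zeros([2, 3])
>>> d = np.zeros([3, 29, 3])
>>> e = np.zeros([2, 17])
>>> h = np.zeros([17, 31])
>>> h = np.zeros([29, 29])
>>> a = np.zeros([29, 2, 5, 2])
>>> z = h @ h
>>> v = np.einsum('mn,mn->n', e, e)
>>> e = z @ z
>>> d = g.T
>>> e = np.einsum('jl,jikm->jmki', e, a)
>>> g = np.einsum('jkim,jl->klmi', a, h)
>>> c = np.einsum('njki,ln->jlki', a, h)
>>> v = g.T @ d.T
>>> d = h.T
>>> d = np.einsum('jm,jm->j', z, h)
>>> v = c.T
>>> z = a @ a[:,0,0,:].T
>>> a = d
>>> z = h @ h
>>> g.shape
(2, 29, 2, 5)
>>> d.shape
(29,)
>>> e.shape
(29, 2, 5, 2)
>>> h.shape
(29, 29)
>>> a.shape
(29,)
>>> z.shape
(29, 29)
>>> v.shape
(2, 5, 29, 2)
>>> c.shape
(2, 29, 5, 2)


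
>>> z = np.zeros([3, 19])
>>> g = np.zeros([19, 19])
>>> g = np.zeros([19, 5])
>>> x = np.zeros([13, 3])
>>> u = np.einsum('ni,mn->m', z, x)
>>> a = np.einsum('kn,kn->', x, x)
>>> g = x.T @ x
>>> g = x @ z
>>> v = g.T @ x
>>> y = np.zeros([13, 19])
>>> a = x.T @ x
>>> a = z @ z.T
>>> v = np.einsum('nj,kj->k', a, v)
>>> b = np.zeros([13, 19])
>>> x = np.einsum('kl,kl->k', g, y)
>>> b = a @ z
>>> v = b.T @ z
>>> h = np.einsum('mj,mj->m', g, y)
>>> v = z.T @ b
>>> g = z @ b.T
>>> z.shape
(3, 19)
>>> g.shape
(3, 3)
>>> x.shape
(13,)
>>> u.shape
(13,)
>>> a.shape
(3, 3)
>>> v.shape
(19, 19)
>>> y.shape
(13, 19)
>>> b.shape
(3, 19)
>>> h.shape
(13,)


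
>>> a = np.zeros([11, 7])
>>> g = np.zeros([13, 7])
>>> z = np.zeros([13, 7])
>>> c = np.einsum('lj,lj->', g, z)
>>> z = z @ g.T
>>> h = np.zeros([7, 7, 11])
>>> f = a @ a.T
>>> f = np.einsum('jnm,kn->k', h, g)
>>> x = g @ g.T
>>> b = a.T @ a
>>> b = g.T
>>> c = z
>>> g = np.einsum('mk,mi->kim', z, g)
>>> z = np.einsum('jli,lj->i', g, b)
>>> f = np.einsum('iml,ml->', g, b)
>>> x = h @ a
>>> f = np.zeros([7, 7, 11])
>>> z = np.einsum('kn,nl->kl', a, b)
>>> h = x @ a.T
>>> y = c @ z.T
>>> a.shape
(11, 7)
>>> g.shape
(13, 7, 13)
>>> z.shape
(11, 13)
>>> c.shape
(13, 13)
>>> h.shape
(7, 7, 11)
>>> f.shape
(7, 7, 11)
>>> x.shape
(7, 7, 7)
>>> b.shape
(7, 13)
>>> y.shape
(13, 11)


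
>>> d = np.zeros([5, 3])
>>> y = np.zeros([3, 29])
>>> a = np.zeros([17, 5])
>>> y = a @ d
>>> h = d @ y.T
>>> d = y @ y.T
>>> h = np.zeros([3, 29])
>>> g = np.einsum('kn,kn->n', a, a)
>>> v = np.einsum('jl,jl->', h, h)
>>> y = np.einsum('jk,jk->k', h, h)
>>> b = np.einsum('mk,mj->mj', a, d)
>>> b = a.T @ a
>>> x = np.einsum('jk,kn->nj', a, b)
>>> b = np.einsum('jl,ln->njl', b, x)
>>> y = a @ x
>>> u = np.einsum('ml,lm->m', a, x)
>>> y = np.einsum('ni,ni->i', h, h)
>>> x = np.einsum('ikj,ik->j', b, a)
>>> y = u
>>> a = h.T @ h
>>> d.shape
(17, 17)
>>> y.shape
(17,)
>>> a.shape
(29, 29)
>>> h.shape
(3, 29)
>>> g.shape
(5,)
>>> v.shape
()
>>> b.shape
(17, 5, 5)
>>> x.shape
(5,)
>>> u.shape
(17,)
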